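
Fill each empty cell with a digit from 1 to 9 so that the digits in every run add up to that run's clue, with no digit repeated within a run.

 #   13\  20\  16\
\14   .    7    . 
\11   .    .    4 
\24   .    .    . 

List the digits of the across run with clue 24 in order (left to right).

7 8 9

24 in 3 cells must be {7,8,9}.
Given what's placed, R2C2 must be 5 to fit the 11 across and 20 down.
R3C2 = 20 − 12 = 8 completes the 20 down.
R2C1 = 11 − 9 = 2 completes the 11 across.
Given what's placed, R3C1 must be 7 to fit the 24 across and 13 down.
R3C3 = 24 − 15 = 9 completes the 24 across.
R1C1 = 13 − 9 = 4 completes the 13 down.
R1C3 = 14 − 11 = 3 completes the 14 across.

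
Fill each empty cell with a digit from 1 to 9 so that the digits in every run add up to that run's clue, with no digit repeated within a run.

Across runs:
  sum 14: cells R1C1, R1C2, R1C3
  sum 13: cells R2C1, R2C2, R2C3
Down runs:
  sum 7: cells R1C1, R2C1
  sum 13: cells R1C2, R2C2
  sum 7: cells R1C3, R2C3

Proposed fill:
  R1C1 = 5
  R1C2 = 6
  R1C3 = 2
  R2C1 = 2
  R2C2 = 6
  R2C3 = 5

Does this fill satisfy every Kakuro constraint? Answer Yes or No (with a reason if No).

No — the across run R1C1–R1C3 sums to 13, not 14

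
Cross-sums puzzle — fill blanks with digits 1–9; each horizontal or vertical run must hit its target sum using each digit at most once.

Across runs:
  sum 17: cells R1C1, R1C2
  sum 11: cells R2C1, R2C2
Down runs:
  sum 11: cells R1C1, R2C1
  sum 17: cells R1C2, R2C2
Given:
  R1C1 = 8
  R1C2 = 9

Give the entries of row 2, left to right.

3, 8

17 in 2 cells must be {8,9}.
R2C1 = 11 − 8 = 3 completes the 11 down.
R2C2 = 11 − 3 = 8 completes the 11 across.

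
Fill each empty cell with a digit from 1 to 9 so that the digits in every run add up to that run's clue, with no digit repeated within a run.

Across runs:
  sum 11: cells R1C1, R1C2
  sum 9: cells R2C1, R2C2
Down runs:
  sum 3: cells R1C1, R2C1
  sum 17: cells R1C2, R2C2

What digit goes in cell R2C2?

8

3 in 2 cells must be {1,2}; 17 in 2 cells must be {8,9}.
The 11 across and the 3 down share only 2, so R1C1 = 2.
R1C2 = 11 − 2 = 9 completes the 11 across.
R2C1 = 3 − 2 = 1 completes the 3 down.
R2C2 = 9 − 1 = 8 completes the 9 across.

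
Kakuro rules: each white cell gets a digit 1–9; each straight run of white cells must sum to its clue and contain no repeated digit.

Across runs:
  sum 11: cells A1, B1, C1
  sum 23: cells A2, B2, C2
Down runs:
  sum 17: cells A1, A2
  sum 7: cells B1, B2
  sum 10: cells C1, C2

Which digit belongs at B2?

6

23 in 3 cells must be {6,8,9}; 17 in 2 cells must be {8,9}.
The 11 across and the 17 down share only 8, so A1 = 8.
A2 = 17 − 8 = 9 completes the 17 down.
Given what's placed, B2 must be 6 to fit the 23 across and 7 down.
C2 = 23 − 15 = 8 completes the 23 across.
B1 = 7 − 6 = 1 completes the 7 down.
C1 = 11 − 9 = 2 completes the 11 across.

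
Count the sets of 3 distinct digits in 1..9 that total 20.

4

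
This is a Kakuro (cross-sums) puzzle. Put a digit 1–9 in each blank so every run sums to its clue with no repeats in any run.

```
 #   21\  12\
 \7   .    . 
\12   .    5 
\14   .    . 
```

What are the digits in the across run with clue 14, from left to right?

8 6

R2C1 = 12 − 5 = 7 completes the 12 across.
Given what's placed, R3C2 must be 6 to fit the 14 across and 12 down.
R1C2 = 12 − 11 = 1 completes the 12 down.
R3C1 = 14 − 6 = 8 completes the 14 across.
R1C1 = 7 − 1 = 6 completes the 7 across.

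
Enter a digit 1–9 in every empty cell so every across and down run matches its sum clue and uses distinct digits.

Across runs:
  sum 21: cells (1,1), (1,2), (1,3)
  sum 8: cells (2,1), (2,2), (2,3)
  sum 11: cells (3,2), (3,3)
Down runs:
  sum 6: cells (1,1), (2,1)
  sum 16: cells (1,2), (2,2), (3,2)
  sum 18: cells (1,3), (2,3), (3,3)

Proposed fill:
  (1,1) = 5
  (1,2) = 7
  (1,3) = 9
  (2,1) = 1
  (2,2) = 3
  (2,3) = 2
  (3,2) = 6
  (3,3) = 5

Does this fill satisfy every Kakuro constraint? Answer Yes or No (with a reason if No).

No — the down run (1,3)–(3,3) sums to 16, not 18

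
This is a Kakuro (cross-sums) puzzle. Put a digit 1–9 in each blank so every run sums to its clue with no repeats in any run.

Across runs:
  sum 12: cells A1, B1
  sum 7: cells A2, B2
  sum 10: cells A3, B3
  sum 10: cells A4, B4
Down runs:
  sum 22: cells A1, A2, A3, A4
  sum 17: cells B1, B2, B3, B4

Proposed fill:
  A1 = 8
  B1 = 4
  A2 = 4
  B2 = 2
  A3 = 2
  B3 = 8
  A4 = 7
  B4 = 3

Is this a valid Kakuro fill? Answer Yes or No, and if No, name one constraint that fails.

No — the across run A2–B2 sums to 6, not 7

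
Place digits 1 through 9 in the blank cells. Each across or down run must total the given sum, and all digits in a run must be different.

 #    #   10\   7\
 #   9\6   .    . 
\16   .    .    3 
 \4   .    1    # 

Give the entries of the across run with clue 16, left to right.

6 7 3

4 in 2 cells must be {1,3}.
R1C3 = 7 − 3 = 4 completes the 7 down.
R3C1 = 4 − 1 = 3 completes the 4 across.
R1C2 = 6 − 4 = 2 completes the 6 across.
R2C1 = 9 − 3 = 6 completes the 9 down.
R2C2 = 16 − 9 = 7 completes the 16 across.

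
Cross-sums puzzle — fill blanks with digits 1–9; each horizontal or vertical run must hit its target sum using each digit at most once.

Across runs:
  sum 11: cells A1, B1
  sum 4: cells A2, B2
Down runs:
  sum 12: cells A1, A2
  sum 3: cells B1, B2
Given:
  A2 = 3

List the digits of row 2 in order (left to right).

3 1

4 in 2 cells must be {1,3}; 3 in 2 cells must be {1,2}.
A1 = 12 − 3 = 9 completes the 12 down.
B1 = 11 − 9 = 2 completes the 11 across.
B2 = 4 − 3 = 1 completes the 4 across.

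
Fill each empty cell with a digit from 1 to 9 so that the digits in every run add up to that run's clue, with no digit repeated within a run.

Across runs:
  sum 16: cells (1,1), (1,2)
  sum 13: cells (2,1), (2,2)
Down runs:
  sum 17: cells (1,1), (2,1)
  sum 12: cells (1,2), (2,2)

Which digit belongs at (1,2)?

16 in 2 cells must be {7,9}; 17 in 2 cells must be {8,9}.
The 16 across and the 17 down share only 9, so (1,1) = 9.
(1,2) = 16 − 9 = 7 completes the 16 across.
(2,1) = 17 − 9 = 8 completes the 17 down.
(2,2) = 13 − 8 = 5 completes the 13 across.

7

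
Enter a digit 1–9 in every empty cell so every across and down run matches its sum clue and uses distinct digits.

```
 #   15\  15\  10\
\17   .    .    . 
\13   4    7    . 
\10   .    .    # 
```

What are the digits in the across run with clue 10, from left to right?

8, 2

R2C3 = 13 − 11 = 2 completes the 13 across.
R1C3 = 10 − 2 = 8 completes the 10 down.
Nothing is forced directly, so branch on R3C2, whose candidates are 2 or 3 or 6. If R3C2 = 3: that forces R1C2 = 5, after which R3C1 would have to be in {7} for the 10 across but in {2,3,5,6,8,9} for the 15 down — contradiction. If R3C2 = 6: that forces R1C2 = 2, after which R3C1 would have to be in {4} for the 10 across but in {2,3,5,6,8,9} for the 15 down — contradiction. So R3C2 = 2.
R1C2 = 15 − 9 = 6 completes the 15 down.
R3C1 = 10 − 2 = 8 completes the 10 across.
R1C1 = 17 − 14 = 3 completes the 17 across.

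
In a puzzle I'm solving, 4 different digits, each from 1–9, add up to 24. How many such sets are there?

4 distinct digits from 1–9 sum between 10 and 30.

8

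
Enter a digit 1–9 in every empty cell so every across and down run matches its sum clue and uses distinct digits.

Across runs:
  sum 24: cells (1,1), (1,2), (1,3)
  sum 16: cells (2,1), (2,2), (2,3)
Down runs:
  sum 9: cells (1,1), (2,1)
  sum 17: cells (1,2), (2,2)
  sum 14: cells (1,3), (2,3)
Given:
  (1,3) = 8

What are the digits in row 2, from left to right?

24 in 3 cells must be {7,8,9}; 17 in 2 cells must be {8,9}.
Given what's placed, (1,1) must be 7 to fit the 24 across and 9 down.
(1,2) = 24 − 15 = 9 completes the 24 across.
(2,1) = 9 − 7 = 2 completes the 9 down.
(2,2) = 17 − 9 = 8 completes the 17 down.
(2,3) = 16 − 10 = 6 completes the 16 across.

2 8 6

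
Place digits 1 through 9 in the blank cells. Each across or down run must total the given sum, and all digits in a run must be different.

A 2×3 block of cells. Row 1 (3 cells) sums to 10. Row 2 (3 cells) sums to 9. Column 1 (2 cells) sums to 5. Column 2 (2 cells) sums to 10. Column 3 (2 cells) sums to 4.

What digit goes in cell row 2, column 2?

4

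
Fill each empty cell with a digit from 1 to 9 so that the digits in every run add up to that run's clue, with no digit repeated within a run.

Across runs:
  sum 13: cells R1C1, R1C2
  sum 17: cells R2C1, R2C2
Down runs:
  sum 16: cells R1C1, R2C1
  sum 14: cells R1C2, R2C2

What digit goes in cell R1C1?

17 in 2 cells must be {8,9}; 16 in 2 cells must be {7,9}.
The 17 across and the 16 down share only 9, so R2C1 = 9.
R2C2 = 17 − 9 = 8 completes the 17 across.
R1C1 = 16 − 9 = 7 completes the 16 down.
R1C2 = 13 − 7 = 6 completes the 13 across.

7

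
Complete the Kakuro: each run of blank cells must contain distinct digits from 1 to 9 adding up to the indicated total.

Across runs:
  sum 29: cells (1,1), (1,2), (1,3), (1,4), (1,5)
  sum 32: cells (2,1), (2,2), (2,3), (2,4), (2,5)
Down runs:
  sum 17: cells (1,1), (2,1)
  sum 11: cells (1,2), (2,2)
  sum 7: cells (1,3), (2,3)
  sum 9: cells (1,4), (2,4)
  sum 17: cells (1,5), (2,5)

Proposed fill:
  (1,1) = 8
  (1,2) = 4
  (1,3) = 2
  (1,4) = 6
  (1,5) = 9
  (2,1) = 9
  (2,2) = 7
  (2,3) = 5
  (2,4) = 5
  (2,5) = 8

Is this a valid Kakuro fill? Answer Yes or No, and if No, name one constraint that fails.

No — the across run (2,1)–(2,5) sums to 34, not 32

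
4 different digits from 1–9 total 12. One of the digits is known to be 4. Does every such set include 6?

The only way to make 12 from 4 distinct digits under that restriction is {1,2,4,5}, which does not contain 6.

No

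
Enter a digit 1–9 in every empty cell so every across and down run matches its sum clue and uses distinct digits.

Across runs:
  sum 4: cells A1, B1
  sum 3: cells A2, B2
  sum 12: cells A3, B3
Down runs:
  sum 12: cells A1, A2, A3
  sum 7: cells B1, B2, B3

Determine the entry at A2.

4 in 2 cells must be {1,3}; 3 in 2 cells must be {1,2}; 7 in 3 cells must be {1,2,4}.
The 4 across and the 7 down share only 1, so B1 = 1.
Given what's placed, B2 must be 2 to fit the 3 across and 7 down.
B3 = 7 − 3 = 4 completes the 7 down.
A1 = 4 − 1 = 3 completes the 4 across.
A2 = 3 − 2 = 1 completes the 3 across.
A3 = 12 − 4 = 8 completes the 12 across.

1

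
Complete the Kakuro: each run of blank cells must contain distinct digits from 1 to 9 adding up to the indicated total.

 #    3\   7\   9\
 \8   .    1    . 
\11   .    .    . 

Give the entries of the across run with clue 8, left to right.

2 1 5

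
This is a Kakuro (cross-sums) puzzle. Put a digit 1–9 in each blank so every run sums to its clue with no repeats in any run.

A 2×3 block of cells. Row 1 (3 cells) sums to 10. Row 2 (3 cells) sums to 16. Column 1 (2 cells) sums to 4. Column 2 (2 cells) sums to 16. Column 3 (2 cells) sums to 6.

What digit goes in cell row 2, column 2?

4 in 2 cells must be {1,3}; 16 in 2 cells must be {7,9}.
The 10 across and the 16 down share only 7, so (1,2) = 7.
(2,2) = 16 − 7 = 9 completes the 16 down.
Given what's placed, (1,1) must be 1 to fit the 10 across and 4 down.
(1,3) = 10 − 8 = 2 completes the 10 across.
(2,1) = 4 − 1 = 3 completes the 4 down.
(2,3) = 16 − 12 = 4 completes the 16 across.

9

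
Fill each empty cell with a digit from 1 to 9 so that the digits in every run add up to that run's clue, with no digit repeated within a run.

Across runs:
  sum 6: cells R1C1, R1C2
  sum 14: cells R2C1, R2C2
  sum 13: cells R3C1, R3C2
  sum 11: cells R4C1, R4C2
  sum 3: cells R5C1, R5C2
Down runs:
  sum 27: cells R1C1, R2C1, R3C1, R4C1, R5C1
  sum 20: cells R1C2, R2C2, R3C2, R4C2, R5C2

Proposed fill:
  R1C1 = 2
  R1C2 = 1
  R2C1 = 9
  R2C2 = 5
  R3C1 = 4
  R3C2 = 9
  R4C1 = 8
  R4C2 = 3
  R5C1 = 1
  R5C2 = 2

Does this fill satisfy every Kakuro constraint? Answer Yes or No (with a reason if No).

No — the down run R1C1–R5C1 sums to 24, not 27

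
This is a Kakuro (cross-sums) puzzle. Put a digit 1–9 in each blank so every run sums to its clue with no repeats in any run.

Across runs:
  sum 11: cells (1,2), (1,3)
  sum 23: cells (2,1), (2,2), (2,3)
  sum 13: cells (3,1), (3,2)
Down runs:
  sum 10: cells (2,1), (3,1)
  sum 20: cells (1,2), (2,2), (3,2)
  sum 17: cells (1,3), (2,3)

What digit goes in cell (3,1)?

4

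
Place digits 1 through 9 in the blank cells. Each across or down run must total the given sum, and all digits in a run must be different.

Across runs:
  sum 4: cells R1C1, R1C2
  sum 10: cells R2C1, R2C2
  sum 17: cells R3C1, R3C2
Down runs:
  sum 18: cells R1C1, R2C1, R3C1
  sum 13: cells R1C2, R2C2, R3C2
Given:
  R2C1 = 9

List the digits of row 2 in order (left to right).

9 1

4 in 2 cells must be {1,3}; 17 in 2 cells must be {8,9}.
R2C2 = 10 − 9 = 1 completes the 10 across.
Given what's placed, R3C1 must be 8 to fit the 17 across and 18 down.
R3C2 = 17 − 8 = 9 completes the 17 across.
R1C1 = 18 − 17 = 1 completes the 18 down.
R1C2 = 4 − 1 = 3 completes the 4 across.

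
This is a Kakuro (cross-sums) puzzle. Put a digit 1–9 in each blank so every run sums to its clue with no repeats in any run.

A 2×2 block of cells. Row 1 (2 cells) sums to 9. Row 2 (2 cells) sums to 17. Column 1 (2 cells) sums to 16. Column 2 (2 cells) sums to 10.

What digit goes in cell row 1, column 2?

2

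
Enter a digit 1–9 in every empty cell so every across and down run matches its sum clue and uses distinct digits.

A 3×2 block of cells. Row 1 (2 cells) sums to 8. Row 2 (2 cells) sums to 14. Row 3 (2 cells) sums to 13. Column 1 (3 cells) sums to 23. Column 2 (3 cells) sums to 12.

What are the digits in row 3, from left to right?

23 in 3 cells must be {6,8,9}.
The 8 across and the 23 down share only 6, so (1,1) = 6.
(1,2) = 8 − 6 = 2 completes the 8 across.
Nothing is forced directly, so branch on (2,1), whose candidates are 8 or 9. If (2,1) = 9: then (2,2) would have to be in {5} for the 14 across but in {1,3,4,6,7,9} for the 12 down — contradiction. So (2,1) = 8.
(2,2) = 14 − 8 = 6 completes the 14 across.
(3,1) = 23 − 14 = 9 completes the 23 down.
(3,2) = 13 − 9 = 4 completes the 13 across.

9 4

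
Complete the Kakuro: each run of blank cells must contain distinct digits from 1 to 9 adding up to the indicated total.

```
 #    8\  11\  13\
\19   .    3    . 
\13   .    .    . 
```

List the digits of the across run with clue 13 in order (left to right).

1, 8, 4

R1C1 = 7: the only remaining digit allowed by both the 19 across and the 8 down.
R1C3 = 19 − 10 = 9 completes the 19 across.
R2C1 = 8 − 7 = 1 completes the 8 down.
R2C2 = 11 − 3 = 8 completes the 11 down.
R2C3 = 13 − 9 = 4 completes the 13 across.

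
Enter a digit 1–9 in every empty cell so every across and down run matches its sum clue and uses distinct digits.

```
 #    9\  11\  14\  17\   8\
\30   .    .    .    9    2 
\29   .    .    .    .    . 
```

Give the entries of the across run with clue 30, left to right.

17 in 2 cells must be {8,9}.
R2C4 = 17 − 9 = 8 completes the 17 down.
R2C5 = 8 − 2 = 6 completes the 8 down.
Nothing is forced directly, so branch on R2C3, whose candidates are 5 or 9. If R2C3 = 5: then R1C3 would have to be in {4,5,6,7,8} for the 30 across but in {9} for the 14 down — contradiction. So R2C3 = 9.
R1C3 = 14 − 9 = 5 completes the 14 down.
Nothing is forced directly, so branch on R1C1, whose candidates are 6 or 8. If R1C1 = 6: that forces R1C2 = 8, after which R2C1 would have to be in {1,2,4,5} for the 29 across but in {3} for the 9 down — contradiction. So R1C1 = 8.
R1C2 = 30 − 24 = 6 completes the 30 across.

8 6 5 9 2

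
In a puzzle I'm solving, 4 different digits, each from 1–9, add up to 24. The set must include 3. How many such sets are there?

3

4 distinct digits from 1–9 sum between 10 and 30.
Keeping only sets containing 3.
Enumerating: {3,4,8,9}, {3,5,7,9}, {3,6,7,8}.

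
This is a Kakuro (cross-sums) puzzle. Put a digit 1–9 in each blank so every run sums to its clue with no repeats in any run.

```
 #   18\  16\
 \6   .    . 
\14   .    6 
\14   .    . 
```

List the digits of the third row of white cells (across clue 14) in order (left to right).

R2C1 = 14 − 6 = 8 completes the 14 across.
Nothing is forced directly, so branch on R1C1, whose candidates are 1 or 4. If R1C1 = 1: then R1C2 would have to be in {5} for the 6 across but in {1,2,3,7,8,9} for the 16 down — contradiction. So R1C1 = 4.
R1C2 = 6 − 4 = 2 completes the 6 across.
R3C1 = 18 − 12 = 6 completes the 18 down.
R3C2 = 14 − 6 = 8 completes the 14 across.

6 8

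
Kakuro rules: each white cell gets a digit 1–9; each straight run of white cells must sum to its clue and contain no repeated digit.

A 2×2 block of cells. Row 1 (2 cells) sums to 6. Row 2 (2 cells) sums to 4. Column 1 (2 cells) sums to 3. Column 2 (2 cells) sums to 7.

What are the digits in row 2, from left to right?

1 3

4 in 2 cells must be {1,3}; 3 in 2 cells must be {1,2}.
The 4 across and the 3 down share only 1, so (2,1) = 1.
(2,2) = 4 − 1 = 3 completes the 4 across.
(1,1) = 3 − 1 = 2 completes the 3 down.
(1,2) = 6 − 2 = 4 completes the 6 across.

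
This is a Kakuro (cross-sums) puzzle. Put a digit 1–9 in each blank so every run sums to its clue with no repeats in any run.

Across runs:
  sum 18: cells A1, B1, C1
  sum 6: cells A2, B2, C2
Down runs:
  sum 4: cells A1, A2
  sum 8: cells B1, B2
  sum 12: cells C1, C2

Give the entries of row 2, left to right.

1, 2, 3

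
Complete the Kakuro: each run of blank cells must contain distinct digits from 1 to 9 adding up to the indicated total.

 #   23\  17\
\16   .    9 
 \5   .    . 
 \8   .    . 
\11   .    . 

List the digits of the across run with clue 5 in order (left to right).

4, 1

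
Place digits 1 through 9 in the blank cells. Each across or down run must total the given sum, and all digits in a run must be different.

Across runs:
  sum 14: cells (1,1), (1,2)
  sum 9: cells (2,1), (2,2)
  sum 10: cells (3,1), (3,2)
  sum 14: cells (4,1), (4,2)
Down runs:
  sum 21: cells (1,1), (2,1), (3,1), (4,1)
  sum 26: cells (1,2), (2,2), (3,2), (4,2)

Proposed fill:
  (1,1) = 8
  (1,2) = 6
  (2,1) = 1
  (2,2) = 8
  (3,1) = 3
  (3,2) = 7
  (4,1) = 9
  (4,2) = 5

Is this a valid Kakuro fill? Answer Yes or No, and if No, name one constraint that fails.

Across: 8+6=14; 1+8=9; 3+7=10; 9+5=14. Down: 8+1+3+9=21; 6+8+7+5=26. No digit repeats within any run.

Yes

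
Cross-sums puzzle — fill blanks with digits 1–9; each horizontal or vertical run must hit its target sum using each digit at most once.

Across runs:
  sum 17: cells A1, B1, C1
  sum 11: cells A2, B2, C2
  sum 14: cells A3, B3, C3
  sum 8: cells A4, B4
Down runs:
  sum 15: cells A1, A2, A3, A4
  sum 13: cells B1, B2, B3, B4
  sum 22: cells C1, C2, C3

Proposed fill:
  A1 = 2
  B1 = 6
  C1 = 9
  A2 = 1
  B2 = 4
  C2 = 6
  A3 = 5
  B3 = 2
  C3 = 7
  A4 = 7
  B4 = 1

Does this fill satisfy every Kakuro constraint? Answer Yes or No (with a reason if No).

Yes

Across: 2+6+9=17; 1+4+6=11; 5+2+7=14; 7+1=8. Down: 2+1+5+7=15; 6+4+2+1=13; 9+6+7=22. No digit repeats within any run.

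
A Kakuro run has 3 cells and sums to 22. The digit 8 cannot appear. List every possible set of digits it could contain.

3 distinct digits from 1–9 sum between 6 and 24.
Dropping sets that contain 8.
Only one set works: {6,7,9}.

{6,7,9}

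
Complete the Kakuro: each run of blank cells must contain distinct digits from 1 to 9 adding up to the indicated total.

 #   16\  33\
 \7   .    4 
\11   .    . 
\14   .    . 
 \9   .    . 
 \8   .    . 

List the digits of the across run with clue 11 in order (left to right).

16 in 5 cells must be {1,2,3,4,6}.
R1C1 = 7 − 4 = 3 completes the 7 across.
Given what's placed, R3C1 must be 6 to fit the 14 across and 16 down.
R3C2 = 14 − 6 = 8 completes the 14 across.
No cell is forced outright now. R5C2 can only be 5 or 7 (the digits allowed by both its 8 across and its 33 down). If R5C2 = 5: that forces R4C2 = 7, after which R5C1 would have to be in {3} for the 8 across but in {1,2,4} for the 16 down — contradiction. So R5C2 = 7.
R4C2 = 5: the only remaining digit allowed by both the 9 across and the 33 down.
R5C1 = 8 − 7 = 1 completes the 8 across.
R2C2 = 33 − 24 = 9 completes the 33 down.
R4C1 = 9 − 5 = 4 completes the 9 across.
R2C1 = 11 − 9 = 2 completes the 11 across.

2 9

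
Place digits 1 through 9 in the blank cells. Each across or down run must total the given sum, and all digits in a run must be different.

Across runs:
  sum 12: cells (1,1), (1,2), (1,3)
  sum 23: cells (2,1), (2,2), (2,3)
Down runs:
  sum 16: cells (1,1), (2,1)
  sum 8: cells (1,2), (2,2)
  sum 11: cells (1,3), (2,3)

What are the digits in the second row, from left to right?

23 in 3 cells must be {6,8,9}; 16 in 2 cells must be {7,9}.
The 23 across and the 16 down share only 9, so (2,1) = 9.
Given what's placed, (2,2) must be 6 to fit the 23 across and 8 down.
(2,3) = 23 − 15 = 8 completes the 23 across.
(1,1) = 16 − 9 = 7 completes the 16 down.
(1,2) = 8 − 6 = 2 completes the 8 down.
(1,3) = 12 − 9 = 3 completes the 12 across.

9 6 8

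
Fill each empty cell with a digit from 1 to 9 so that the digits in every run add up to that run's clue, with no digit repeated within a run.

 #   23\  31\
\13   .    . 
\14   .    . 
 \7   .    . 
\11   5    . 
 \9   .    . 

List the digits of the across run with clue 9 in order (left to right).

2, 7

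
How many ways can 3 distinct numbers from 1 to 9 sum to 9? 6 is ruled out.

2

3 distinct digits from 1–9 sum between 6 and 24.
Dropping sets that contain 6.
Enumerating: {1,3,5}, {2,3,4}.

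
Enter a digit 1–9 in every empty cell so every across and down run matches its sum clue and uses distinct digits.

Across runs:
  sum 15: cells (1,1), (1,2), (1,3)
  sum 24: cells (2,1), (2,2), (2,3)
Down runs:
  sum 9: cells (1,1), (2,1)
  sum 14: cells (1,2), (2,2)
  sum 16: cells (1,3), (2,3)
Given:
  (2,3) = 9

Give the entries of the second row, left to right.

7 8 9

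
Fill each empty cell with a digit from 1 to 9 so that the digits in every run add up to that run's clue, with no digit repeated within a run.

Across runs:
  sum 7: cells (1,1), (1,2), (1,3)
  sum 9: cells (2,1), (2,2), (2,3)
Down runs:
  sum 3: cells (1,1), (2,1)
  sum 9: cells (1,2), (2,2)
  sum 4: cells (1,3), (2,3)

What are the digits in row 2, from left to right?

1 5 3

7 in 3 cells must be {1,2,4}; 3 in 2 cells must be {1,2}; 4 in 2 cells must be {1,3}.
The 7 across and the 4 down share only 1, so (1,3) = 1.
(2,3) = 4 − 1 = 3 completes the 4 down.
Given what's placed, (1,1) must be 2 to fit the 7 across and 3 down.
(1,2) = 7 − 3 = 4 completes the 7 across.
(2,1) = 3 − 2 = 1 completes the 3 down.
(2,2) = 9 − 4 = 5 completes the 9 across.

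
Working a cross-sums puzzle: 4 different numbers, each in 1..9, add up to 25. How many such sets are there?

4 distinct digits from 1–9 sum between 10 and 30.
Enumerating: {1,7,8,9}, {2,6,8,9}, {3,5,8,9}, {3,6,7,9}, {4,5,7,9}, {4,6,7,8}.

6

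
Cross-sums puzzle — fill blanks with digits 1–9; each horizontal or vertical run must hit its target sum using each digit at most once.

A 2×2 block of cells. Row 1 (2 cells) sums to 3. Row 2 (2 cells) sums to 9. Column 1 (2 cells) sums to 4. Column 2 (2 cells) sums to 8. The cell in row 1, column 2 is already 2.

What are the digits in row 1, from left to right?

1, 2

3 in 2 cells must be {1,2}; 4 in 2 cells must be {1,3}.
(1,1) = 3 − 2 = 1 completes the 3 across.
(2,1) = 4 − 1 = 3 completes the 4 down.
(2,2) = 9 − 3 = 6 completes the 9 across.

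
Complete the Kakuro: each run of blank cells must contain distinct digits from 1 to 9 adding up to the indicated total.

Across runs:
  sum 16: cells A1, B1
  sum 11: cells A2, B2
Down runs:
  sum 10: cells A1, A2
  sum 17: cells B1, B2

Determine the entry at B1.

16 in 2 cells must be {7,9}; 17 in 2 cells must be {8,9}.
The 16 across and the 17 down share only 9, so B1 = 9.
B2 = 17 − 9 = 8 completes the 17 down.
A1 = 16 − 9 = 7 completes the 16 across.
A2 = 11 − 8 = 3 completes the 11 across.

9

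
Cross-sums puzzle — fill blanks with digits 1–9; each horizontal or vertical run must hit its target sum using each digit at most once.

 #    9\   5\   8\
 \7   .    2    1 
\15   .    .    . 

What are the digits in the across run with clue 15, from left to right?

7 in 3 cells must be {1,2,4}.
R1C1 = 7 − 3 = 4 completes the 7 across.
R2C1 = 9 − 4 = 5 completes the 9 down.
R2C2 = 5 − 2 = 3 completes the 5 down.
R2C3 = 15 − 8 = 7 completes the 15 across.

5, 3, 7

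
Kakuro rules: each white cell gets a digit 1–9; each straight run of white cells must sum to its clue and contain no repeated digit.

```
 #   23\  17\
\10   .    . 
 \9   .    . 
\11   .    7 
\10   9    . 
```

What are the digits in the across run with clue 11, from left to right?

4 7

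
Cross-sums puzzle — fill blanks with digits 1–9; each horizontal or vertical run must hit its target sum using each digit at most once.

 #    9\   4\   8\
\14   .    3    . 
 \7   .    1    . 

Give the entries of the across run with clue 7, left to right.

7 in 3 cells must be {1,2,4}; 4 in 2 cells must be {1,3}.
Given what's placed, R2C3 must be 2 to fit the 7 across and 8 down.
R1C3 = 8 − 2 = 6 completes the 8 down.
R2C1 = 7 − 3 = 4 completes the 7 across.
R1C1 = 14 − 9 = 5 completes the 14 across.

4, 1, 2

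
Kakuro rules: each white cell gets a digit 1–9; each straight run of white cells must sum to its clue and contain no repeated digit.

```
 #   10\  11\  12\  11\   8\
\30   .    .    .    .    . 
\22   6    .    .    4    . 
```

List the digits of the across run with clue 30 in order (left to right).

4 8 5 7 6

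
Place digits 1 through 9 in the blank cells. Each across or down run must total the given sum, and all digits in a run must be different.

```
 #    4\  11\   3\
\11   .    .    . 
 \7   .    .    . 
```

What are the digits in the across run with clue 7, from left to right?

1, 4, 2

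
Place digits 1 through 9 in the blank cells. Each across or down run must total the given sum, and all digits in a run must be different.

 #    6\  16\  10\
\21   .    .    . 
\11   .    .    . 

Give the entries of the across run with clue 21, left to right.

5 9 7

16 in 2 cells must be {7,9}.
The 11 across and the 16 down share only 7, so R2C2 = 7.
R1C2 = 16 − 7 = 9 completes the 16 down.
Given what's placed, R2C1 must be 1 to fit the 11 across and 6 down.
R2C3 = 11 − 8 = 3 completes the 11 across.
R1C1 = 6 − 1 = 5 completes the 6 down.
R1C3 = 21 − 14 = 7 completes the 21 across.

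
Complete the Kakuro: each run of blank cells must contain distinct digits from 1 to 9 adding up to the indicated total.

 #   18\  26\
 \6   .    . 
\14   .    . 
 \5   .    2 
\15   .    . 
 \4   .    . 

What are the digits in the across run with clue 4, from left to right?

1 3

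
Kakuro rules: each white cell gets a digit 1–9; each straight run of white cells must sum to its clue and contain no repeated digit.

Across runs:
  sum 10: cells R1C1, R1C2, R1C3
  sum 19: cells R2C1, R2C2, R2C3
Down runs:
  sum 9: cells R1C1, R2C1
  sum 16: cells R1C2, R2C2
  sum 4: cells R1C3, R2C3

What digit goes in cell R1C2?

16 in 2 cells must be {7,9}; 4 in 2 cells must be {1,3}.
The 10 across and the 16 down share only 7, so R1C2 = 7.
Given what's placed, R1C3 must be 1 to fit the 10 across and 4 down.
R2C2 = 16 − 7 = 9 completes the 16 down.
R2C3 = 4 − 1 = 3 completes the 4 down.
R1C1 = 10 − 8 = 2 completes the 10 across.
R2C1 = 19 − 12 = 7 completes the 19 across.

7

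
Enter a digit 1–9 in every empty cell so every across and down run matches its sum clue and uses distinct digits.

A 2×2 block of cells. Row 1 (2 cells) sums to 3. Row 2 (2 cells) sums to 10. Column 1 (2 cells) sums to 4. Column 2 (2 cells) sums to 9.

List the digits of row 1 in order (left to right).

1 2

3 in 2 cells must be {1,2}; 4 in 2 cells must be {1,3}.
The 3 across and the 4 down share only 1, so (1,1) = 1.
(1,2) = 3 − 1 = 2 completes the 3 across.
(2,1) = 4 − 1 = 3 completes the 4 down.
(2,2) = 10 − 3 = 7 completes the 10 across.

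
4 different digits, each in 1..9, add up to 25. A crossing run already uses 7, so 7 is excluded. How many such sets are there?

2

4 distinct digits from 1–9 sum between 10 and 30.
Dropping sets that contain 7.
Enumerating: {2,6,8,9}, {3,5,8,9}.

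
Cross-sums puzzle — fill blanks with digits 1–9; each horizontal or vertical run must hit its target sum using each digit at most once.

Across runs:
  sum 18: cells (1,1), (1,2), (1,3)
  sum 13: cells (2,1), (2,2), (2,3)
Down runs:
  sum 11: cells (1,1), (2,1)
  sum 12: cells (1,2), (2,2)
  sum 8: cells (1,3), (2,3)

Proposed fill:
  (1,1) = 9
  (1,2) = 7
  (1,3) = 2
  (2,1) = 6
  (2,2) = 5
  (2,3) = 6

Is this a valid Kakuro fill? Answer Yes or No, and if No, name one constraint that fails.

No — the across run (2,1)–(2,3) sums to 17, not 13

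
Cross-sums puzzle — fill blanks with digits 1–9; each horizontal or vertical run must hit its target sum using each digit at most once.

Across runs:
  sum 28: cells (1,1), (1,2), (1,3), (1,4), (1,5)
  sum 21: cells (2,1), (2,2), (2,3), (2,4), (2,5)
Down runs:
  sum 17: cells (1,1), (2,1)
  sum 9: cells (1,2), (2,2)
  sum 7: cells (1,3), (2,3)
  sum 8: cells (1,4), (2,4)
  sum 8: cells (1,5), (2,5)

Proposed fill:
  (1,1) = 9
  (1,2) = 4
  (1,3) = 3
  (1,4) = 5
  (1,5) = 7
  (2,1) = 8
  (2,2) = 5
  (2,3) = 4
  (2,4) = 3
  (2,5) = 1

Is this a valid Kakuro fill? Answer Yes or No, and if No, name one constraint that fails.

Across: 9+4+3+5+7=28; 8+5+4+3+1=21. Down: 9+8=17; 4+5=9; 3+4=7; 5+3=8; 7+1=8. No digit repeats within any run.

Yes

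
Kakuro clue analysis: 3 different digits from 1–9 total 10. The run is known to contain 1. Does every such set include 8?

No

Counterexample: {1,2,7} sums to 10 under that restriction without using 8.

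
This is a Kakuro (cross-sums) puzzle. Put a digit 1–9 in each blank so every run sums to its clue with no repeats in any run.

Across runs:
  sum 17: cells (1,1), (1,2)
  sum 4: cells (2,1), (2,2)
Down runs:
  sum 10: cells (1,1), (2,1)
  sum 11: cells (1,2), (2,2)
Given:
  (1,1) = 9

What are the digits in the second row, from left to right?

1 3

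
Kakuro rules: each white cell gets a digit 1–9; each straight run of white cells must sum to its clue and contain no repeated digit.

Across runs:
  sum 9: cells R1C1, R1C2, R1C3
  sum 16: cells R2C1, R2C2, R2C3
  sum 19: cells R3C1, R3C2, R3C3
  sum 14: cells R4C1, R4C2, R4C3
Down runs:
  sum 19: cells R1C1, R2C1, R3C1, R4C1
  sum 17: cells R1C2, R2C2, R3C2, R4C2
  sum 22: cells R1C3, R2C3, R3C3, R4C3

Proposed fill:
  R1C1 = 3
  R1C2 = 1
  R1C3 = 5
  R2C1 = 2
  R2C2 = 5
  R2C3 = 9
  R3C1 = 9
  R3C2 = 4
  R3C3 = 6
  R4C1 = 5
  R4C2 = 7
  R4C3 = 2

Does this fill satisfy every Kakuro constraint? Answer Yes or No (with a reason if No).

Across: 3+1+5=9; 2+5+9=16; 9+4+6=19; 5+7+2=14. Down: 3+2+9+5=19; 1+5+4+7=17; 5+9+6+2=22. No digit repeats within any run.

Yes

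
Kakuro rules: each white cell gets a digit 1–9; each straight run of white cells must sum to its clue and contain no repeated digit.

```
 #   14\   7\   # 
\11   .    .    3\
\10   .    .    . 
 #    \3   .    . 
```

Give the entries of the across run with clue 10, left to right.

5 4 1

3 in 2 cells must be {1,2}; 7 in 3 cells must be {1,2,4}.
Nothing is forced directly, so branch on R1C2, whose candidates are 2 or 4. If R1C2 = 4: then R1C1 would have to be in {7} for the 11 across but in {5,6,8,9} for the 14 down — contradiction. So R1C2 = 2.
R1C1 = 11 − 2 = 9 completes the 11 across.
R2C1 = 14 − 9 = 5 completes the 14 down.
R3C2 = 1: the only remaining digit allowed by both the 3 across and the 7 down.
R3C3 = 3 − 1 = 2 completes the 3 across.
R2C2 = 7 − 3 = 4 completes the 7 down.
R2C3 = 10 − 9 = 1 completes the 10 across.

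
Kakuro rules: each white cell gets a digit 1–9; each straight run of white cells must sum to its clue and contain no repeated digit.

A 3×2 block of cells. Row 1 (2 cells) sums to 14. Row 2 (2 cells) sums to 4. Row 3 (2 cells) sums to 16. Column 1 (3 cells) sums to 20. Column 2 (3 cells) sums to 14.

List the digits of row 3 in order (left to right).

9 7

4 in 2 cells must be {1,3}; 16 in 2 cells must be {7,9}.
The 4 across and the 20 down share only 3, so (2,1) = 3.
(2,2) = 4 − 3 = 1 completes the 4 across.
Given what's placed, (3,1) must be 9 to fit the 16 across and 20 down.
(3,2) = 16 − 9 = 7 completes the 16 across.
(1,1) = 20 − 12 = 8 completes the 20 down.
(1,2) = 14 − 8 = 6 completes the 14 across.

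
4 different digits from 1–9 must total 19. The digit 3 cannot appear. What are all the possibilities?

{1,2,7,9}; {1,4,5,9}; {1,4,6,8}; {1,5,6,7}; {2,4,5,8}; {2,4,6,7}

4 distinct digits from 1–9 sum between 10 and 30.
Dropping sets that contain 3.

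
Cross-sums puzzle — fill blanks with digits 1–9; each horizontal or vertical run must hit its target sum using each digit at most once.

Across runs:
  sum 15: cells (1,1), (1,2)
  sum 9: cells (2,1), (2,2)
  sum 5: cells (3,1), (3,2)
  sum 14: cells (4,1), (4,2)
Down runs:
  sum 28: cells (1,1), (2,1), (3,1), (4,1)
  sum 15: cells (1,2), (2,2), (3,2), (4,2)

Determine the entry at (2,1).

7

Only 4 fits (3,1) under both its across sum 5 and down sum 28.
(3,2) = 5 − 4 = 1 completes the 5 across.
Nothing is forced directly, so branch on (2,1), whose candidates are 7 or 8. If (2,1) = 8: then (2,2) would have to be in {1} for the 9 across but in {2,3,4,5,6,7,8,9} for the 15 down — contradiction. So (2,1) = 7.
(2,2) = 9 − 7 = 2 completes the 9 across.
No cell is forced outright now. (1,1) can only be 8 or 9 (the digits allowed by both its 15 across and its 28 down). If (1,1) = 9: then (1,2) would have to be in {6} for the 15 across but in {3,4,5,7,8,9} for the 15 down — contradiction. So (1,1) = 8.
(1,2) = 15 − 8 = 7 completes the 15 across.
(4,1) = 28 − 19 = 9 completes the 28 down.
(4,2) = 14 − 9 = 5 completes the 14 across.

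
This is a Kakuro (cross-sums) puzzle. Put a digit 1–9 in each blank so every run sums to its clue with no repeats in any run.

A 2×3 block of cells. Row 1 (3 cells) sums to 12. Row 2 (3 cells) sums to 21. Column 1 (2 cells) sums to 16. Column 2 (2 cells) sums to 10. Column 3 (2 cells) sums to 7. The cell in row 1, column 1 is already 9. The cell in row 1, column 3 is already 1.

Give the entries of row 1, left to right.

16 in 2 cells must be {7,9}.
(1,2) = 12 − 10 = 2 completes the 12 across.
(2,1) = 16 − 9 = 7 completes the 16 down.
(2,2) = 10 − 2 = 8 completes the 10 down.
(2,3) = 21 − 15 = 6 completes the 21 across.

9 2 1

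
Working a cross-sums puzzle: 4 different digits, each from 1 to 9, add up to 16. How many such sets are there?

4 distinct digits from 1–9 sum between 10 and 30.

8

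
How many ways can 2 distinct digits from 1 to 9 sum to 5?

2 distinct digits from 1–9 sum between 3 and 17.
Enumerating: {1,4}, {2,3}.

2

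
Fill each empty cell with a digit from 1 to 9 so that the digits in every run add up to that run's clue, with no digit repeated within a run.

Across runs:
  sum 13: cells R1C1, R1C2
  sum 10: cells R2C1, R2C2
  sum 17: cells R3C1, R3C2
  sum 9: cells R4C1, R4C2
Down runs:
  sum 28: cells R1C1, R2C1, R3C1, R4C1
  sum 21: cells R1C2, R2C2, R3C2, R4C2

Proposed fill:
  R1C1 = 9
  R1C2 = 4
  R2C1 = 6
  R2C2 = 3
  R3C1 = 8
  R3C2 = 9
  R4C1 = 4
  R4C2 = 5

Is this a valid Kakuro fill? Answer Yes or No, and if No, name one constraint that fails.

No — the down run R1C1–R4C1 sums to 27, not 28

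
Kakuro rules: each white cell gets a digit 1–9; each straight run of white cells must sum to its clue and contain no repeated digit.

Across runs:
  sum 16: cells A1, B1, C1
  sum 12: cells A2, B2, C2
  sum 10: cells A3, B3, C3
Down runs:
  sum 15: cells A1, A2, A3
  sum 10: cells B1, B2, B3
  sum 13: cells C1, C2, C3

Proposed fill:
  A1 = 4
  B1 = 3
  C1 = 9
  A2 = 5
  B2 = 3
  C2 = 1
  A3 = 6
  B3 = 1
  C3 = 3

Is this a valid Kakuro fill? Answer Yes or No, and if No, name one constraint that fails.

No — the across run A2–C2 sums to 9, not 12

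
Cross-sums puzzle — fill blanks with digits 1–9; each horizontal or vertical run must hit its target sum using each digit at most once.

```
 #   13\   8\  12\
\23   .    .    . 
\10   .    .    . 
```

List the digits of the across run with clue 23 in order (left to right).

23 in 3 cells must be {6,8,9}.
The 23 across and the 8 down share only 6, so R1C2 = 6.
R2C2 = 8 − 6 = 2 completes the 8 down.
Nothing is forced directly, so branch on R2C1, whose candidates are 5 or 7. If R2C1 = 7: then R1C1 would have to be in {8,9} for the 23 across but in {6} for the 13 down — contradiction. So R2C1 = 5.
R1C1 = 13 − 5 = 8 completes the 13 down.
R1C3 = 23 − 14 = 9 completes the 23 across.
R2C3 = 10 − 7 = 3 completes the 10 across.

8, 6, 9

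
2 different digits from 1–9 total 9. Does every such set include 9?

No

Counterexample: {1,8} sums to 9 without using 9.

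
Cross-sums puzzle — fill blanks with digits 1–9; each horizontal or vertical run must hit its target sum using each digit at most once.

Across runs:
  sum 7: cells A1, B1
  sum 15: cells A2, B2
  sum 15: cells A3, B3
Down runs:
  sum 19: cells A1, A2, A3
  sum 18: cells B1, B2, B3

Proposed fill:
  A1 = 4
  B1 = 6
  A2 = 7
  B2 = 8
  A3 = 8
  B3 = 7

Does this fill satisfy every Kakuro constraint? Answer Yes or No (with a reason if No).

No — the across run A1–B1 sums to 10, not 7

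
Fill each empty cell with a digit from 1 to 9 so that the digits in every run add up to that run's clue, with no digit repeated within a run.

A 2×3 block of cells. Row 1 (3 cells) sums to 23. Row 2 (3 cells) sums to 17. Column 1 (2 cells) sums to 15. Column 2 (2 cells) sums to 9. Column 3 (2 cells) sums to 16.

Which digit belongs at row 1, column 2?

8

23 in 3 cells must be {6,8,9}; 16 in 2 cells must be {7,9}.
The 23 across and the 16 down share only 9, so (1,3) = 9.
(2,3) = 16 − 9 = 7 completes the 16 down.
Nothing is forced directly, so branch on (1,1), whose candidates are 6 or 8. If (1,1) = 8: that forces (1,2) = 6, after which (2,1) would have to be in {1,2,4,6,8,9} for the 17 across but in {7} for the 15 down — contradiction. So (1,1) = 6.
(1,2) = 23 − 15 = 8 completes the 23 across.
(2,1) = 15 − 6 = 9 completes the 15 down.
(2,2) = 17 − 16 = 1 completes the 17 across.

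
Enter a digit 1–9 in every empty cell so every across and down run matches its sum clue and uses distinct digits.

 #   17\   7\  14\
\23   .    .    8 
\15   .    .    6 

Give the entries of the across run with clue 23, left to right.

9 6 8

23 in 3 cells must be {6,8,9}; 17 in 2 cells must be {8,9}.
Given what's placed, R1C1 must be 9 to fit the 23 across and 17 down.
R1C2 = 23 − 17 = 6 completes the 23 across.
R2C1 = 17 − 9 = 8 completes the 17 down.
R2C2 = 15 − 14 = 1 completes the 15 across.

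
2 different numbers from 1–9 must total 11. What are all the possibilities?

{2,9}; {3,8}; {4,7}; {5,6}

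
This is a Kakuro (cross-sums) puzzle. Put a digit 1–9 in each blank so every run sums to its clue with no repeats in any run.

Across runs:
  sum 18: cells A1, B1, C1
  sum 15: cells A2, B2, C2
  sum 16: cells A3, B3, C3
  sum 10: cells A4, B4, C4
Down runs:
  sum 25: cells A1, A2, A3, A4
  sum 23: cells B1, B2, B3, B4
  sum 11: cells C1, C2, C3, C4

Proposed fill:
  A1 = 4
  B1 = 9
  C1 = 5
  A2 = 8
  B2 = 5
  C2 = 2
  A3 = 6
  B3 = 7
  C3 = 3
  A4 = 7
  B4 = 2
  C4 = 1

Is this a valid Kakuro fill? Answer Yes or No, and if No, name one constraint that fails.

Yes

Across: 4+9+5=18; 8+5+2=15; 6+7+3=16; 7+2+1=10. Down: 4+8+6+7=25; 9+5+7+2=23; 5+2+3+1=11. No digit repeats within any run.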